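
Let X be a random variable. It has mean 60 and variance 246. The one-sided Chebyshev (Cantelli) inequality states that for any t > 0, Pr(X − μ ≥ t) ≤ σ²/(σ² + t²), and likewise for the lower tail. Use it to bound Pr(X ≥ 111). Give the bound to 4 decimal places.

0.0864

Here σ² = 246 and t = 51, so σ² + t² = 2847.
Cantelli's bound: 246/2847 = 0.0864.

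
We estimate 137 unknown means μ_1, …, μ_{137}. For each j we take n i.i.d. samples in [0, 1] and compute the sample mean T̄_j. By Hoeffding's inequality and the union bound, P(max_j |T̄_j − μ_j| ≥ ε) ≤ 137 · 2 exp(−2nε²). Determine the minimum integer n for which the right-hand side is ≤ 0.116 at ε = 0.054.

Need 2·137·exp(−2nε²) ≤ 0.116, i.e. exp(−2nε²) ≤ 0.116/274.
So 2nε² ≥ ln(274/0.116) = 7.767293.
Hence n ≥ 7.767293/(2·0.054²) = 1331.840.
The smallest integer n is 1332.

1332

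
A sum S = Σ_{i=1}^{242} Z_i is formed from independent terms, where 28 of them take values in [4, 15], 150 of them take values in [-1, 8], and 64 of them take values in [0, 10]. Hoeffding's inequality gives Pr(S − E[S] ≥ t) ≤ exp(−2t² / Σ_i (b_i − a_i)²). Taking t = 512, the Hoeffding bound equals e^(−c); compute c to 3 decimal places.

23.899

Σ(b_i − a_i)² = 28·11² + 150·9² + 64·10² = 21938.
c = 2t² / 21938 = 2·512² / 21938 = 23.8986.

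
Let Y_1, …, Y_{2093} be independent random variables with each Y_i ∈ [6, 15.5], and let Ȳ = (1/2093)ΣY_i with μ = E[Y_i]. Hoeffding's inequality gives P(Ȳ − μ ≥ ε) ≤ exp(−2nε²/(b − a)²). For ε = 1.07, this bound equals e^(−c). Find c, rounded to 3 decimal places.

53.103

c = 2nε²/(b − a)² = 2·2093·1.07² / 9.5² = 53.1031.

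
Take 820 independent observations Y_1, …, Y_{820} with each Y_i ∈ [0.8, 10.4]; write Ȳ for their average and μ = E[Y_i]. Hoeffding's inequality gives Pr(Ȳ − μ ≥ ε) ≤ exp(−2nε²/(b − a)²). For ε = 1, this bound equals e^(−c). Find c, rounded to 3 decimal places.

17.795

c = 2nε²/(b − a)² = 2·820·1² / 9.6² = 17.7951.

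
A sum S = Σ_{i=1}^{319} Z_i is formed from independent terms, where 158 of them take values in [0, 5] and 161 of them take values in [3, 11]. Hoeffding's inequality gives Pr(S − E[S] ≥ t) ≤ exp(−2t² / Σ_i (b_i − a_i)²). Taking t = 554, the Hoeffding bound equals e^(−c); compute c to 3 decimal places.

Σ(b_i − a_i)² = 158·5² + 161·8² = 14254.
c = 2t² / 14254 = 2·554² / 14254 = 43.0638.

43.064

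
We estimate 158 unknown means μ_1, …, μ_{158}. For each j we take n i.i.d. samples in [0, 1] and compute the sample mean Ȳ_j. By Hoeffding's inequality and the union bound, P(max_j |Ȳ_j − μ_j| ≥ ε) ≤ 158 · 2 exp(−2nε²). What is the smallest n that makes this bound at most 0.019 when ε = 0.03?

5400

Need 2·158·exp(−2nε²) ≤ 0.019, i.e. exp(−2nε²) ≤ 0.019/316.
So 2nε² ≥ ln(316/0.019) = 9.719059.
Hence n ≥ 9.719059/(2·0.03²) = 5399.477.
The smallest integer n is 5400.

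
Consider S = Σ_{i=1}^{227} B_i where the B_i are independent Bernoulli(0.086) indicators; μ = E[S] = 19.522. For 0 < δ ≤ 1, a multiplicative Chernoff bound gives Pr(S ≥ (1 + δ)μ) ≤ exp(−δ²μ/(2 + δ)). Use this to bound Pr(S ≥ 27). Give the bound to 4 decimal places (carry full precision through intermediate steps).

0.3006

Write 27 = (1 + δ)μ, so δ = 27/19.522 − 1 = 0.383055…
Then the exponent is δ²μ/(2 + δ) = (27 − μ)² / (μ·(2 + δ)) = 1.202022.
Bound = exp(−1.202022) = 0.30059.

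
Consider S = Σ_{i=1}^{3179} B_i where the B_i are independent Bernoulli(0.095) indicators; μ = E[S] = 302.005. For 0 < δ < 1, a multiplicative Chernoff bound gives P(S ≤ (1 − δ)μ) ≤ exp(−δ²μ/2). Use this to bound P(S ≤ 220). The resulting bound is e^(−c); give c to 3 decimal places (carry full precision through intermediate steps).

11.134

Write 220 = (1 − δ)μ, so δ = 1 − 220/302.005 = 0.2715352…
Then the exponent is δ²μ/2 = (μ − 220)²/(2μ) = 11.133624.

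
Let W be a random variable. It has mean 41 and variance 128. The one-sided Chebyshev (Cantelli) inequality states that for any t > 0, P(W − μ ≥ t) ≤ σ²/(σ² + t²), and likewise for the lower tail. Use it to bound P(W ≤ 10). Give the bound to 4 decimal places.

0.1175

Here σ² = 128 and t = 31, so σ² + t² = 1089.
Cantelli's bound: 128/1089 = 0.1175.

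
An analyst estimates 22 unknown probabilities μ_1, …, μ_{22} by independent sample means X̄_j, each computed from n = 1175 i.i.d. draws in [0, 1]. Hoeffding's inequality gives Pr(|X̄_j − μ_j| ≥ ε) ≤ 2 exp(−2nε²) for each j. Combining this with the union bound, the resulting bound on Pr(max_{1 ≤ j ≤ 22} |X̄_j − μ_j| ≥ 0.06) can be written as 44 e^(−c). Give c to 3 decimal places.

8.460

Union bound over the 22 events: Pr(max_{1 ≤ j ≤ 22} |X̄_j − μ_j| ≥ 0.06) ≤ 22·2·exp(−2nε²) = 44 exp(−2·1175·0.06²).
So c = 2·1175·0.06² = 8.4600.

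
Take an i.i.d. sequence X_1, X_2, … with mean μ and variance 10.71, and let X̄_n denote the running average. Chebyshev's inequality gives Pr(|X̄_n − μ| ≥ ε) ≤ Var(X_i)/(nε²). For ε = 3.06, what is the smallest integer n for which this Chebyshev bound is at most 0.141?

9

Require 10.71/(n·3.06²) ≤ 0.141, i.e. n ≥ 10.71/(0.141·3.06²) = 8.112.
The smallest integer n is 9.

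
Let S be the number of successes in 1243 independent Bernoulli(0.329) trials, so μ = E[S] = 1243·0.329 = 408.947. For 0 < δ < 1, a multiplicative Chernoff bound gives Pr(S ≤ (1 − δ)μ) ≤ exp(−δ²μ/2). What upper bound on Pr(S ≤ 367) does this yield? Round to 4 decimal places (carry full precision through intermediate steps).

0.1163

Write 367 = (1 − δ)μ, so δ = 1 − 367/408.947 = 0.1025732…
Then the exponent is δ²μ/2 = (μ − 367)²/(2μ) = 2.151319.
Bound = exp(−2.151319) = 0.11633.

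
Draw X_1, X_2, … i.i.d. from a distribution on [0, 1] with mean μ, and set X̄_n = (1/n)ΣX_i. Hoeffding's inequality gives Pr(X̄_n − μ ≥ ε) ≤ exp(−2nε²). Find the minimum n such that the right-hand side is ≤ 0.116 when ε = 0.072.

208

Require exp(−2nε²) ≤ 0.116, i.e. 2nε² ≥ ln(1/0.116) = 2.154165.
So n ≥ 2.154165 / (2·0.072²) = 207.771.
The smallest integer n is 208.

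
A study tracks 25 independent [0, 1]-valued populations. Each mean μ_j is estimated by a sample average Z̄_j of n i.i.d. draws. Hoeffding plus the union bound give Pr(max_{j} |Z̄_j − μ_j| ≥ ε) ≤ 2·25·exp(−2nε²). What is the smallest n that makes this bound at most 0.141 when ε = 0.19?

Need 2·25·exp(−2nε²) ≤ 0.141, i.e. exp(−2nε²) ≤ 0.141/50.
So 2nε² ≥ ln(50/0.141) = 5.871018.
Hence n ≥ 5.871018/(2·0.19²) = 81.316.
The smallest integer n is 82.

82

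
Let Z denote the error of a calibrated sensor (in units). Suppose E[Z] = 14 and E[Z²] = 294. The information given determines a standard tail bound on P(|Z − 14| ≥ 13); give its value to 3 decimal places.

The first two moments determine the variance, so Chebyshev's inequality is the sharpest standard bound available.
Var(Z) = E[Z²] − (E[Z])² = 294 − 196 = 98.
Chebyshev's inequality: P(|Z − μ| ≥ t) ≤ Var(Z)/t² = 98/169 = 0.5799.

0.580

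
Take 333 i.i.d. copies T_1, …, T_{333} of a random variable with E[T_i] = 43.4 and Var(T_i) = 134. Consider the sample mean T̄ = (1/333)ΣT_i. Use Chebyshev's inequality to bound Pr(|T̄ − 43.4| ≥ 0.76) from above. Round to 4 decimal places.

0.6967

Var(T̄) = Var(T_i)/n = 134/333 = 0.4024.
Chebyshev: Pr(|T̄ − 43.4| ≥ 0.76) ≤ Var(T̄)/(0.76)² = 134/(333·0.76²) = 0.6967.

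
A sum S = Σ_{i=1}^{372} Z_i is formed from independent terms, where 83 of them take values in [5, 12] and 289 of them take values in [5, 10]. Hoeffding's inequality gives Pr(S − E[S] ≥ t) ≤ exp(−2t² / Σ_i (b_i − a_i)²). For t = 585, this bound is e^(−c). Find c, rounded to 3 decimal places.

60.614

Σ(b_i − a_i)² = 83·7² + 289·5² = 11292.
c = 2t² / 11292 = 2·585² / 11292 = 60.6137.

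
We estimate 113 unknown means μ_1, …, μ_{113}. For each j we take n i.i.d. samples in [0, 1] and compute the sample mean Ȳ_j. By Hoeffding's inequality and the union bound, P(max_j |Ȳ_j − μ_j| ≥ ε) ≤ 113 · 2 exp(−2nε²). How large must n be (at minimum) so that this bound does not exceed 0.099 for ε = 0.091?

467

Need 2·113·exp(−2nε²) ≤ 0.099, i.e. exp(−2nε²) ≤ 0.099/226.
So 2nε² ≥ ln(226/0.099) = 7.733170.
Hence n ≥ 7.733170/(2·0.091²) = 466.922.
The smallest integer n is 467.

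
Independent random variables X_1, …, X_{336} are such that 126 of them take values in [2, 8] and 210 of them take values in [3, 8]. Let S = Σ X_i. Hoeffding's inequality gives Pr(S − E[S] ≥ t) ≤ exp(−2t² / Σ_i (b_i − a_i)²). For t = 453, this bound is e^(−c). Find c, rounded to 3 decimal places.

41.939

Σ(b_i − a_i)² = 126·6² + 210·5² = 9786.
c = 2t² / 9786 = 2·453² / 9786 = 41.9393.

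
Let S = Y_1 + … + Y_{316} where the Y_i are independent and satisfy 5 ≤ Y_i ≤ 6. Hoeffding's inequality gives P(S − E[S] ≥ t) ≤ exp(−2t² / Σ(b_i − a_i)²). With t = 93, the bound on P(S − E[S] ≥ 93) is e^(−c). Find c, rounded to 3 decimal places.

54.741

Σ(b_i − a_i)² = 316·(1)² = 316.
c = 2t²/316 = 2·93²/316 = 54.7405.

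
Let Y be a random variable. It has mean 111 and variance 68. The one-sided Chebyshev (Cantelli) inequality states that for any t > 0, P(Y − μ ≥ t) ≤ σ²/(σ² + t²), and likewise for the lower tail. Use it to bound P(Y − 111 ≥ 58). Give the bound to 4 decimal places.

0.0198

Here σ² = 68 and t = 58, so σ² + t² = 3432.
Cantelli's bound: 68/3432 = 0.0198.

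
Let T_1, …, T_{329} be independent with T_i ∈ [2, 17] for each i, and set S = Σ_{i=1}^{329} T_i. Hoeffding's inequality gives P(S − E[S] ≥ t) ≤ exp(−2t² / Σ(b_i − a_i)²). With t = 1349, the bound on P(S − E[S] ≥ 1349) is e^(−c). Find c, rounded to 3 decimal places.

49.167

Σ(b_i − a_i)² = 329·(15)² = 74025.
c = 2t²/74025 = 2·1349²/74025 = 49.1672.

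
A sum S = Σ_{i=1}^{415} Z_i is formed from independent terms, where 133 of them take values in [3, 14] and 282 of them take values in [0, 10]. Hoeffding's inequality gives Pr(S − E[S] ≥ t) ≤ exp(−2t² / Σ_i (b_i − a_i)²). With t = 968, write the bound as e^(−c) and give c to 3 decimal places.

Σ(b_i − a_i)² = 133·11² + 282·10² = 44293.
c = 2t² / 44293 = 2·968² / 44293 = 42.3103.

42.310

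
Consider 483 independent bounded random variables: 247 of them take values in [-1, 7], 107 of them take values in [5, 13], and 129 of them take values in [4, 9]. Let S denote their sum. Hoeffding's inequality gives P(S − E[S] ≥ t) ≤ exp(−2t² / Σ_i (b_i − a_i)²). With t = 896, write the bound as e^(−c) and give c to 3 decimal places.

Σ(b_i − a_i)² = 247·8² + 107·8² + 129·5² = 25881.
c = 2t² / 25881 = 2·896² / 25881 = 62.0390.

62.039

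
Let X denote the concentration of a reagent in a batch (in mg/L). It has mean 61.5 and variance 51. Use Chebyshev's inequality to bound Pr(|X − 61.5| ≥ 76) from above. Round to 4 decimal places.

0.0088

Chebyshev: Pr(|X − μ| ≥ t) ≤ Var(X)/t².
Bound = 51 / 5776 = 0.0088.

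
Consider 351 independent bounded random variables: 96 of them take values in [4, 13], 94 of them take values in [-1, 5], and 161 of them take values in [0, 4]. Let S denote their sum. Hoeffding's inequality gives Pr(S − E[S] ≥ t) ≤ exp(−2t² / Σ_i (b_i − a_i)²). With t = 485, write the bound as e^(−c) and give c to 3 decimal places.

Σ(b_i − a_i)² = 96·9² + 94·6² + 161·4² = 13736.
c = 2t² / 13736 = 2·485² / 13736 = 34.2494.

34.249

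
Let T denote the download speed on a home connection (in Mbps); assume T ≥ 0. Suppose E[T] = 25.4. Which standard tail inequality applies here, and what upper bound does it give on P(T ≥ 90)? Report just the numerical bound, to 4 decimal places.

Only the mean of a non-negative variable is known, so Markov's inequality is the applicable tail bound.
Markov's inequality: for a non-negative random variable, P(T ≥ a) ≤ E[T]/a.
Here E[T] = 25.4 and a = 90, so the bound is 25.4/90 = 0.2822.

0.2822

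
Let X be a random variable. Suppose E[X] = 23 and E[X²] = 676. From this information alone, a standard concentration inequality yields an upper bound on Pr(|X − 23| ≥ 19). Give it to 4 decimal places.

0.4072

The first two moments determine the variance, so Chebyshev's inequality is the sharpest standard bound available.
Var(X) = E[X²] − (E[X])² = 676 − 529 = 147.
Chebyshev's inequality: Pr(|X − μ| ≥ t) ≤ Var(X)/t² = 147/361 = 0.4072.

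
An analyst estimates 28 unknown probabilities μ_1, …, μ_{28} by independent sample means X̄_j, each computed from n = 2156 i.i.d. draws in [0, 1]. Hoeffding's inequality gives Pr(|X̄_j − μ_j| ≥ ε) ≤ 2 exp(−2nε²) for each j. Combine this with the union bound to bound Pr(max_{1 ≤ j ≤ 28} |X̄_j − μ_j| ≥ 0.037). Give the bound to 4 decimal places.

0.1529

Per-experiment Hoeffding bound: 2·exp(−2·2156·0.037²) = 2·exp(−5.90313) = 0.0054618.
Union bound over 28 events: 28·0.0054618 = 0.15293.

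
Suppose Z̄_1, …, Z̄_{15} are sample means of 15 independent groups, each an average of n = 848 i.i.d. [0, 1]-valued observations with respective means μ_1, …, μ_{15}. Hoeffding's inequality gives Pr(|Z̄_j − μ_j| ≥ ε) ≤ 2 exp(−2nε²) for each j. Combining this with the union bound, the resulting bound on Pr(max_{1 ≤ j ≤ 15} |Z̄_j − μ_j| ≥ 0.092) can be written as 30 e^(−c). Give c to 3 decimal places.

14.355

Union bound over the 15 events: Pr(max_{1 ≤ j ≤ 15} |Z̄_j − μ_j| ≥ 0.092) ≤ 15·2·exp(−2nε²) = 30 exp(−2·848·0.092²).
So c = 2·848·0.092² = 14.3549.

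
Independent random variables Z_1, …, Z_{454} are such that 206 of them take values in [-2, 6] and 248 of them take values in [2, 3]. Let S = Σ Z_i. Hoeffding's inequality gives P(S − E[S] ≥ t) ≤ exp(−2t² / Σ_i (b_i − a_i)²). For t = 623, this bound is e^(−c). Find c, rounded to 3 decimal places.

Σ(b_i − a_i)² = 206·8² + 248·1² = 13432.
c = 2t² / 13432 = 2·623² / 13432 = 57.7917.

57.792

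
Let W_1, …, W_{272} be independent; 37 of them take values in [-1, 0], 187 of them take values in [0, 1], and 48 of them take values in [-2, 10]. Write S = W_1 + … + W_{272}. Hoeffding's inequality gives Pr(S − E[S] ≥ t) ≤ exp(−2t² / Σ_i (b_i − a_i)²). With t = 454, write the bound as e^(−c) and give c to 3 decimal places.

Σ(b_i − a_i)² = 37·1² + 187·1² + 48·12² = 7136.
c = 2t² / 7136 = 2·454² / 7136 = 57.7679.

57.768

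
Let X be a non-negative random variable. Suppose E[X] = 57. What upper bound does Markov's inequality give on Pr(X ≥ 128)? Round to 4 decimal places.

Markov's inequality: for a non-negative random variable, Pr(X ≥ a) ≤ E[X]/a.
Here E[X] = 57 and a = 128, so the bound is 57/128 = 0.4453.

0.4453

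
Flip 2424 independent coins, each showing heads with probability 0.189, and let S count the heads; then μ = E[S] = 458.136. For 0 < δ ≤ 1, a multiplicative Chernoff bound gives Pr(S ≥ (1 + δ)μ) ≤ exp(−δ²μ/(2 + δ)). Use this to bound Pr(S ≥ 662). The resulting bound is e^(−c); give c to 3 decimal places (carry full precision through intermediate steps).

Write 662 = (1 + δ)μ, so δ = 662/458.136 − 1 = 0.4449858…
Then the exponent is δ²μ/(2 + δ) = (662 − μ)² / (μ·(2 + δ)) = 37.103111.

37.103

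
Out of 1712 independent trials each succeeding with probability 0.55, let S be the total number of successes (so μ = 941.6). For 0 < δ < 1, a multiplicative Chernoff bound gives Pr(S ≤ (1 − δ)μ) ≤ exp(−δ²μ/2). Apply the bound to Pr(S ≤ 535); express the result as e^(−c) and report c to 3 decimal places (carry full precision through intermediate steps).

Write 535 = (1 − δ)μ, so δ = 1 − 535/941.6 = 0.4318182…
Then the exponent is δ²μ/2 = (μ − 535)²/(2μ) = 87.788636.

87.789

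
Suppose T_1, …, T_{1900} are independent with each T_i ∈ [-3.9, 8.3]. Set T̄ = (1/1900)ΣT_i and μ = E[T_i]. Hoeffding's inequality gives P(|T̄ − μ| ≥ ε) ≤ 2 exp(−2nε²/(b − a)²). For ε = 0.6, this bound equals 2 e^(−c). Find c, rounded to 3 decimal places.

9.191

c = 2nε²/(b − a)² = 2·1900·0.6² / 12.2² = 9.1911.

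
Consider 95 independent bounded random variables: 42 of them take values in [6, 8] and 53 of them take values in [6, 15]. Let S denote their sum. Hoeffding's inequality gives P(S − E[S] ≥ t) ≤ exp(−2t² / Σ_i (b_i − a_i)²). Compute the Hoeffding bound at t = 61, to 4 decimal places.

Σ(b_i − a_i)² = 42·2² + 53·9² = 4461.
Exponent = 2·61² / 4461 = 1.66824.
Bound = exp(−1.66824) = 0.18858.

0.1886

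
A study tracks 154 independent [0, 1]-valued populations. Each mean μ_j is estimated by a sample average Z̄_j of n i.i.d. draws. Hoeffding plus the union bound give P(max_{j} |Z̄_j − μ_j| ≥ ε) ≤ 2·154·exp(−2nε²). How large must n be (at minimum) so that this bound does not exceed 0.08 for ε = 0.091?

Need 2·154·exp(−2nε²) ≤ 0.08, i.e. exp(−2nε²) ≤ 0.08/308.
So 2nε² ≥ ln(308/0.08) = 8.255828.
Hence n ≥ 8.255828/(2·0.091²) = 498.480.
The smallest integer n is 499.

499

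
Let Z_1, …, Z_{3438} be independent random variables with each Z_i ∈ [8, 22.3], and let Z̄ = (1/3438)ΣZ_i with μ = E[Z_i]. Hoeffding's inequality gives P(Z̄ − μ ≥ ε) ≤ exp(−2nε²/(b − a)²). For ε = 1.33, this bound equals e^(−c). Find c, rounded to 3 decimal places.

c = 2nε²/(b − a)² = 2·3438·1.33² / 14.3² = 59.4795.

59.479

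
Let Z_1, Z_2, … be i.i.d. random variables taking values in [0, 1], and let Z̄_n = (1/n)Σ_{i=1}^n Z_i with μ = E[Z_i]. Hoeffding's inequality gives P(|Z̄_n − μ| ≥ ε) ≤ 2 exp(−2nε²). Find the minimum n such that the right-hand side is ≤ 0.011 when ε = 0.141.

Require 2·exp(−2nε²) ≤ 0.011, i.e. 2nε² ≥ ln(2/0.011) = 5.203007.
So n ≥ 5.203007 / (2·0.141²) = 130.854.
The smallest integer n is 131.

131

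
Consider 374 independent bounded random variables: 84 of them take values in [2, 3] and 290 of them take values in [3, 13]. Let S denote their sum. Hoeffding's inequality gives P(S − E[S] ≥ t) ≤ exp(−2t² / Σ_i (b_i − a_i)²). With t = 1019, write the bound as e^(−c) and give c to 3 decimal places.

71.404

Σ(b_i − a_i)² = 84·1² + 290·10² = 29084.
c = 2t² / 29084 = 2·1019² / 29084 = 71.4043.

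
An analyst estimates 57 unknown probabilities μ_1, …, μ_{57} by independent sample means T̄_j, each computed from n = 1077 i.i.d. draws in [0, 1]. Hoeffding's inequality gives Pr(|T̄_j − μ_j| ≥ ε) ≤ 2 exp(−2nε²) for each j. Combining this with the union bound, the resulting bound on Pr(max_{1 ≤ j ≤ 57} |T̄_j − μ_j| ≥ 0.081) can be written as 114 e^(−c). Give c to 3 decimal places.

14.132

Union bound over the 57 events: Pr(max_{1 ≤ j ≤ 57} |T̄_j − μ_j| ≥ 0.081) ≤ 57·2·exp(−2nε²) = 114 exp(−2·1077·0.081²).
So c = 2·1077·0.081² = 14.1324.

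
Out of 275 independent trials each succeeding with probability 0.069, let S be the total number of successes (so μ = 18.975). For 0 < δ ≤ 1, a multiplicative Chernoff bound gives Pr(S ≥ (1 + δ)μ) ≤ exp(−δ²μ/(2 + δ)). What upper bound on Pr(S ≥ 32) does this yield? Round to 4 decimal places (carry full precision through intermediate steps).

Write 32 = (1 + δ)μ, so δ = 32/18.975 − 1 = 0.6864295…
Then the exponent is δ²μ/(2 + δ) = (32 − μ)² / (μ·(2 + δ)) = 3.328114.
Bound = exp(−3.328114) = 0.03586.

0.0359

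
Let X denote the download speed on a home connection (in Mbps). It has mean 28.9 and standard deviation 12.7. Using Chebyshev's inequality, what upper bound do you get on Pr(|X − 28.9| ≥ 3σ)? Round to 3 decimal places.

Chebyshev: Pr(|X − μ| ≥ t) ≤ Var(X)/t².
Var(X) = σ² = 12.7² = 161.29.
t = 3·12.7 = 38.1.
Bound = 161.29 / 1451.61 = 0.1111.

0.111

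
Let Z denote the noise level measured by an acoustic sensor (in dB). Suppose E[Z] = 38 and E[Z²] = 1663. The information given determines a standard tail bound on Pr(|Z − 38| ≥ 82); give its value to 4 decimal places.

The first two moments determine the variance, so Chebyshev's inequality is the sharpest standard bound available.
Var(Z) = E[Z²] − (E[Z])² = 1663 − 1444 = 219.
Chebyshev's inequality: Pr(|Z − μ| ≥ t) ≤ Var(Z)/t² = 219/6724 = 0.0326.

0.0326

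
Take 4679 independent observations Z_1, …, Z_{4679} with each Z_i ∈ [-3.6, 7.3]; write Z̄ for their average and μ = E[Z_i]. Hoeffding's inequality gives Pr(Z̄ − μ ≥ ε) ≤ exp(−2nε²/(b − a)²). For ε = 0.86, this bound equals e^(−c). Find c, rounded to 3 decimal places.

58.254

c = 2nε²/(b − a)² = 2·4679·0.86² / 10.9² = 58.2542.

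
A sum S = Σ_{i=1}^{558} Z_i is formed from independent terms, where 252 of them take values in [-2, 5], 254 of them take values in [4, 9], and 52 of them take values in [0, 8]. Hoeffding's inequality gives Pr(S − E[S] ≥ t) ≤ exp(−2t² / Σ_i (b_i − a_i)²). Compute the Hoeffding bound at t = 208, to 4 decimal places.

Σ(b_i − a_i)² = 252·7² + 254·5² + 52·8² = 22026.
Exponent = 2·208² / 22026 = 3.92845.
Bound = exp(−3.92845) = 0.01967.

0.0197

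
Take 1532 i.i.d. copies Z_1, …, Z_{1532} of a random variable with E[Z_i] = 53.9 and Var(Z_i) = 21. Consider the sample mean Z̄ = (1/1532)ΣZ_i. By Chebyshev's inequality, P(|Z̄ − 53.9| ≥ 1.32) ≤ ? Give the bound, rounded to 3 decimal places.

Var(Z̄) = Var(Z_i)/n = 21/1532 = 0.013708.
Chebyshev: P(|Z̄ − 53.9| ≥ 1.32) ≤ Var(Z̄)/(1.32)² = 21/(1532·1.32²) = 0.0079.

0.008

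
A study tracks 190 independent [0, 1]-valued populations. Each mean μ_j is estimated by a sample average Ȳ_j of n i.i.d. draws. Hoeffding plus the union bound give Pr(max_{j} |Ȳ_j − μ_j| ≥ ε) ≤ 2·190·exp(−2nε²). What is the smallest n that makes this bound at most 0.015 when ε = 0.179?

Need 2·190·exp(−2nε²) ≤ 0.015, i.e. exp(−2nε²) ≤ 0.015/380.
So 2nε² ≥ ln(380/0.015) = 10.139876.
Hence n ≥ 10.139876/(2·0.179²) = 158.233.
The smallest integer n is 159.

159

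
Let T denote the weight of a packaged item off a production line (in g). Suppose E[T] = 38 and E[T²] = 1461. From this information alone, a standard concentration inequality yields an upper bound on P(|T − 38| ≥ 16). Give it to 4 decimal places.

0.0664

The first two moments determine the variance, so Chebyshev's inequality is the sharpest standard bound available.
Var(T) = E[T²] − (E[T])² = 1461 − 1444 = 17.
Chebyshev's inequality: P(|T − μ| ≥ t) ≤ Var(T)/t² = 17/256 = 0.0664.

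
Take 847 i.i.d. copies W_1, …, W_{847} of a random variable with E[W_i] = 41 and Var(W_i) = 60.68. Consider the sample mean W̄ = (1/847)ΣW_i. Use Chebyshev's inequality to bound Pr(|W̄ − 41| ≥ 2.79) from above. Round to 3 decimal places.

Var(W̄) = Var(W_i)/n = 60.68/847 = 0.071641.
Chebyshev: Pr(|W̄ − 41| ≥ 2.79) ≤ Var(W̄)/(2.79)² = 60.68/(847·2.79²) = 0.0092.

0.009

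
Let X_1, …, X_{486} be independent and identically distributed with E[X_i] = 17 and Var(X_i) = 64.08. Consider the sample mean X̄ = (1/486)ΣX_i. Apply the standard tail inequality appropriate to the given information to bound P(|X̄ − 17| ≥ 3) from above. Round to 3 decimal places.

With mean and variance of each term known, Chebyshev's inequality bounds the deviation of the sum (or sample mean).
Var(X̄) = Var(X_i)/n = 64.08/486 = 0.13185.
Chebyshev: P(|X̄ − 17| ≥ 3) ≤ Var(X̄)/(3)² = 64.08/(486·3²) = 0.0147.

0.015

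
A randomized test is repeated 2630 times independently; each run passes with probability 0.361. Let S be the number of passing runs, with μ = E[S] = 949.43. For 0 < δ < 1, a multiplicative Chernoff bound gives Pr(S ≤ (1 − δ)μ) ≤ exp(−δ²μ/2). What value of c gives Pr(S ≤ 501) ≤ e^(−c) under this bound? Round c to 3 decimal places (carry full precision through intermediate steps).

Write 501 = (1 − δ)μ, so δ = 1 − 501/949.43 = 0.472315…
Then the exponent is δ²μ/2 = (μ − 501)²/(2μ) = 105.900101.

105.900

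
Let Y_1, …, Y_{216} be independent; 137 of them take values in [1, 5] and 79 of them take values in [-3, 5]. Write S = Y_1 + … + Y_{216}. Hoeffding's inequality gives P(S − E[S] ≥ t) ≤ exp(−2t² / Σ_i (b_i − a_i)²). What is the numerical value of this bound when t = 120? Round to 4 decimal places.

0.0188

Σ(b_i − a_i)² = 137·4² + 79·8² = 7248.
Exponent = 2·120² / 7248 = 3.97351.
Bound = exp(−3.97351) = 0.01881.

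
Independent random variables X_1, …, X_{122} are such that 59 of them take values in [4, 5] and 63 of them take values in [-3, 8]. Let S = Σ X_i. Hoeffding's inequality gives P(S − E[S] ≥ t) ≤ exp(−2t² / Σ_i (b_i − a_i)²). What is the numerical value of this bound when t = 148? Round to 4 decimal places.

0.0033

Σ(b_i − a_i)² = 59·1² + 63·11² = 7682.
Exponent = 2·148² / 7682 = 5.70268.
Bound = exp(−5.70268) = 0.00334.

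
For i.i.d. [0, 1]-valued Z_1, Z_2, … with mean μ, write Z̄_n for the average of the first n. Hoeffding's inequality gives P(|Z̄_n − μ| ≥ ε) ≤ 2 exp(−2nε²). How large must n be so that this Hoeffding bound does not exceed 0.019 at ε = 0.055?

770

Require 2·exp(−2nε²) ≤ 0.019, i.e. 2nε² ≥ ln(2/0.019) = 4.656463.
So n ≥ 4.656463 / (2·0.055²) = 769.663.
The smallest integer n is 770.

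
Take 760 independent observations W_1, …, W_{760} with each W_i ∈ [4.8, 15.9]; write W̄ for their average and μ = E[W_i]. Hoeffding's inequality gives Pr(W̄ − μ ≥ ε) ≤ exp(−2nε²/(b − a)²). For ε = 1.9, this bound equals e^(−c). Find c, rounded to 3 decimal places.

44.535

c = 2nε²/(b − a)² = 2·760·1.9² / 11.1² = 44.5353.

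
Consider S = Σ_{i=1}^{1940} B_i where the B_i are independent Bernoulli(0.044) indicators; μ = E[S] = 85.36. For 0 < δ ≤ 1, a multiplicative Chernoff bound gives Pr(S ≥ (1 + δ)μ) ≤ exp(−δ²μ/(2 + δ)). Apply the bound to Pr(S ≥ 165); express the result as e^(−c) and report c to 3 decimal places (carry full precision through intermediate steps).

25.334

Write 165 = (1 + δ)μ, so δ = 165/85.36 − 1 = 0.9329897…
Then the exponent is δ²μ/(2 + δ) = (165 − μ)² / (μ·(2 + δ)) = 25.333638.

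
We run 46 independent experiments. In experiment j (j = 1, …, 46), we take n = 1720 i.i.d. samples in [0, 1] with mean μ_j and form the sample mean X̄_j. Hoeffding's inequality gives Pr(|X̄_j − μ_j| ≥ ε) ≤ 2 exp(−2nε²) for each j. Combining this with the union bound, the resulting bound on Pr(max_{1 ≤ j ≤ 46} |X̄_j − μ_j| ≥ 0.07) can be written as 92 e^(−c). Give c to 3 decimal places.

16.856

Union bound over the 46 events: Pr(max_{1 ≤ j ≤ 46} |X̄_j − μ_j| ≥ 0.07) ≤ 46·2·exp(−2nε²) = 92 exp(−2·1720·0.07²).
So c = 2·1720·0.07² = 16.8560.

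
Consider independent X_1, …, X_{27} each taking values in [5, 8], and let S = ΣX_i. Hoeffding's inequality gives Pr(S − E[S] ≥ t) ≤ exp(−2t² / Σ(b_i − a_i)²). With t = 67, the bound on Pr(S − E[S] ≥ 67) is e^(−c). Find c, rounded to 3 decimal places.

Σ(b_i − a_i)² = 27·(3)² = 243.
c = 2t²/243 = 2·67²/243 = 36.9465.

36.947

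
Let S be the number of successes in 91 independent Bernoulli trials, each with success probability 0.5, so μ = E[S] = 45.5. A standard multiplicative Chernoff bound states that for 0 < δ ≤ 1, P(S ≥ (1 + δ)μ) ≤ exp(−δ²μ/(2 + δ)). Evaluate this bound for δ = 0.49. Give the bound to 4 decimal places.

0.0124

Exponent = δ²μ/(2 + δ) = 0.49²·45.5/2.49 = 4.3874.
Bound = exp(−4.3874) = 0.01243.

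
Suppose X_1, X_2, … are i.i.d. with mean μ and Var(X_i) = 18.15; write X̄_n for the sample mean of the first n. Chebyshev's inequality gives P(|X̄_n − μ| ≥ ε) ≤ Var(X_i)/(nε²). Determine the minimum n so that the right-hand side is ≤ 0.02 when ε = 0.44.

4688

Require 18.15/(n·0.44²) ≤ 0.02, i.e. n ≥ 18.15/(0.02·0.44²) = 4687.500.
The smallest integer n is 4688.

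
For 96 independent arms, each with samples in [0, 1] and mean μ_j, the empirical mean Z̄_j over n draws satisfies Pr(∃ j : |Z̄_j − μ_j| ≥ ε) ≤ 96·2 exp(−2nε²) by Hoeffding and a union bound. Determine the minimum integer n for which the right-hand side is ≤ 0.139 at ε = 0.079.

580

Need 2·96·exp(−2nε²) ≤ 0.139, i.e. exp(−2nε²) ≤ 0.139/192.
So 2nε² ≥ ln(192/0.139) = 7.230777.
Hence n ≥ 7.230777/(2·0.079²) = 579.296.
The smallest integer n is 580.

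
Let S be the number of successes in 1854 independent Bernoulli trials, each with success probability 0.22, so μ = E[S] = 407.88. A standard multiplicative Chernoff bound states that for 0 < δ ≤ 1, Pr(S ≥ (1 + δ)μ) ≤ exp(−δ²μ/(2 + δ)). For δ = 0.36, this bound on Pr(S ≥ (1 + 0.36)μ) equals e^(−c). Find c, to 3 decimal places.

c = δ²μ/(2 + δ) = 0.36²·407.88/(2 + 0.36) = 22.3988.

22.399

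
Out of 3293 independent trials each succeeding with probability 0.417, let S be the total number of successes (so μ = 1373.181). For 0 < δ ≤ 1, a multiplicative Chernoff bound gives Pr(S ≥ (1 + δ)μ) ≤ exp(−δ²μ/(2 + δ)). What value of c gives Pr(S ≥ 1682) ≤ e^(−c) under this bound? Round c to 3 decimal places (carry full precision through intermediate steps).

Write 1682 = (1 + δ)μ, so δ = 1682/1373.181 − 1 = 0.2248931…
Then the exponent is δ²μ/(2 + δ) = (1682 − μ)² / (μ·(2 + δ)) = 31.215556.

31.216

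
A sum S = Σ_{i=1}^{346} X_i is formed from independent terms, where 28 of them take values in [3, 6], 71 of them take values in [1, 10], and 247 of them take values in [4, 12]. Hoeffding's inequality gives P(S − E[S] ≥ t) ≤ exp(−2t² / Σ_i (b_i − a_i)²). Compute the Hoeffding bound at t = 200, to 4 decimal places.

0.0255

Σ(b_i − a_i)² = 28·3² + 71·9² + 247·8² = 21811.
Exponent = 2·200² / 21811 = 3.66787.
Bound = exp(−3.66787) = 0.02553.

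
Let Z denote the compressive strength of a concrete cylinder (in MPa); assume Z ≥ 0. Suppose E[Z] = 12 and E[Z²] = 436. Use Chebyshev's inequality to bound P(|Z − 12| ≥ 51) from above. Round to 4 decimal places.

0.1123

Var(Z) = E[Z²] − (E[Z])² = 436 − 144 = 292.
Chebyshev's inequality: P(|Z − μ| ≥ t) ≤ Var(Z)/t² = 292/2601 = 0.1123.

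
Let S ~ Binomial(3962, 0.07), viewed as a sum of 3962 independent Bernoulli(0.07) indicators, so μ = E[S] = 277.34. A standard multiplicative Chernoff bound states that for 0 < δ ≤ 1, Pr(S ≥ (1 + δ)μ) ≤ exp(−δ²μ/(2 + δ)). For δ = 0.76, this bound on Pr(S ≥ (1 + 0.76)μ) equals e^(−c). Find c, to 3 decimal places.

c = δ²μ/(2 + δ) = 0.76²·277.34/(2 + 0.76) = 58.0404.

58.040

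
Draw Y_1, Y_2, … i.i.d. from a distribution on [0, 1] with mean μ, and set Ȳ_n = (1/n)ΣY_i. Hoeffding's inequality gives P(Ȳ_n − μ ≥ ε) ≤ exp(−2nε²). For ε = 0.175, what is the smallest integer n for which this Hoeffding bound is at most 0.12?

Require exp(−2nε²) ≤ 0.12, i.e. 2nε² ≥ ln(1/0.12) = 2.120264.
So n ≥ 2.120264 / (2·0.175²) = 34.617.
The smallest integer n is 35.

35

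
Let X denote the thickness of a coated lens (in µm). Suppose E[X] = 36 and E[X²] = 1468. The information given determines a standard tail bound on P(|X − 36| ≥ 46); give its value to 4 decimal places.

0.0813

The first two moments determine the variance, so Chebyshev's inequality is the sharpest standard bound available.
Var(X) = E[X²] − (E[X])² = 1468 − 1296 = 172.
Chebyshev's inequality: P(|X − μ| ≥ t) ≤ Var(X)/t² = 172/2116 = 0.0813.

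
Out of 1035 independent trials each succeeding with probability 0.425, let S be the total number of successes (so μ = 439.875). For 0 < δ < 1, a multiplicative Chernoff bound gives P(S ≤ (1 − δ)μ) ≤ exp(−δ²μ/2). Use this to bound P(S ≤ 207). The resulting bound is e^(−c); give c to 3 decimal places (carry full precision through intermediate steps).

Write 207 = (1 − δ)μ, so δ = 1 − 207/439.875 = 0.5294118…
Then the exponent is δ²μ/2 = (μ − 207)²/(2μ) = 61.643382.

61.643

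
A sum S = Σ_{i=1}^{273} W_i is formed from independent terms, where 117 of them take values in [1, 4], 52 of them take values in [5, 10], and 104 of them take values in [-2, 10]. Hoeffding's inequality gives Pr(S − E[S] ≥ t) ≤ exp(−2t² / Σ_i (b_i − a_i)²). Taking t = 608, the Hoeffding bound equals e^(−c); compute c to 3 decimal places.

Σ(b_i − a_i)² = 117·3² + 52·5² + 104·12² = 17329.
c = 2t² / 17329 = 2·608² / 17329 = 42.6642.

42.664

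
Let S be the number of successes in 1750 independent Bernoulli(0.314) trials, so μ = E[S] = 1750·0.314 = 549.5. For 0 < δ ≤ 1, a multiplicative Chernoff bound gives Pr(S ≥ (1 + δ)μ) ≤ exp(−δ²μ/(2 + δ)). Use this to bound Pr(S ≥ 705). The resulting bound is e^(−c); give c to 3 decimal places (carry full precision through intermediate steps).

Write 705 = (1 + δ)μ, so δ = 705/549.5 − 1 = 0.2829845…
Then the exponent is δ²μ/(2 + δ) = (705 − μ)² / (μ·(2 + δ)) = 19.274811.

19.275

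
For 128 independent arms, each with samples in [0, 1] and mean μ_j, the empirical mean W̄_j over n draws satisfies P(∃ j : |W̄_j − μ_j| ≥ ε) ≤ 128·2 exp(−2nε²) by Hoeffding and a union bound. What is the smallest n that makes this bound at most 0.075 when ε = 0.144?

197

Need 2·128·exp(−2nε²) ≤ 0.075, i.e. exp(−2nε²) ≤ 0.075/256.
So 2nε² ≥ ln(256/0.075) = 8.135445.
Hence n ≥ 8.135445/(2·0.144²) = 196.167.
The smallest integer n is 197.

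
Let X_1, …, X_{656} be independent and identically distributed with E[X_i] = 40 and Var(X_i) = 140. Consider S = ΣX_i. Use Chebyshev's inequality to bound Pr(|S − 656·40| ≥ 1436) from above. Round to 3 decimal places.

0.045

Var(S) = n·Var(X_i) = 656·140 = 91840.
Chebyshev: Pr(|S − 656·40| ≥ 1436) ≤ Var(S)/1436² = 91840/2062096 = 0.0445.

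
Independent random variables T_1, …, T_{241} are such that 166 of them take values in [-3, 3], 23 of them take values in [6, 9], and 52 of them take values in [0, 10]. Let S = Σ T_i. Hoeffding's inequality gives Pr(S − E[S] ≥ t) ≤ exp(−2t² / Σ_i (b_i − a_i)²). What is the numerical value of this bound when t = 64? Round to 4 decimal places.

0.4869

Σ(b_i − a_i)² = 166·6² + 23·3² + 52·10² = 11383.
Exponent = 2·64² / 11383 = 0.71967.
Bound = exp(−0.71967) = 0.48691.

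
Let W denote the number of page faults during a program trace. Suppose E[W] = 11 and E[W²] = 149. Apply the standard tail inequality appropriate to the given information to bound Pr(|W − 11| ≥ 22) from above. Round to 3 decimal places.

0.058

The first two moments determine the variance, so Chebyshev's inequality is the sharpest standard bound available.
Var(W) = E[W²] − (E[W])² = 149 − 121 = 28.
Chebyshev's inequality: Pr(|W − μ| ≥ t) ≤ Var(W)/t² = 28/484 = 0.0579.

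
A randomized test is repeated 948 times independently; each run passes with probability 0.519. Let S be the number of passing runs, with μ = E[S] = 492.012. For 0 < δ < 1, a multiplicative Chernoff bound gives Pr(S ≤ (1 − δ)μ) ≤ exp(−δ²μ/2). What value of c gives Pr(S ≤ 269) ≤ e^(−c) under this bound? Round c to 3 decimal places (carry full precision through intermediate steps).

Write 269 = (1 − δ)μ, so δ = 1 − 269/492.012 = 0.4532654…
Then the exponent is δ²μ/2 = (μ − 269)²/(2μ) = 50.541808.

50.542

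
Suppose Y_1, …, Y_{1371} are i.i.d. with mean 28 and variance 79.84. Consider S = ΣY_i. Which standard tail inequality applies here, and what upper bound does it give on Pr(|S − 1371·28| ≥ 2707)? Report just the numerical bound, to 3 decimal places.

With mean and variance of each term known, Chebyshev's inequality bounds the deviation of the sum (or sample mean).
Var(S) = n·Var(Y_i) = 1371·79.84 = 109460.64.
Chebyshev: Pr(|S − 1371·28| ≥ 2707) ≤ Var(S)/2707² = 109460.64/7327849 = 0.0149.

0.015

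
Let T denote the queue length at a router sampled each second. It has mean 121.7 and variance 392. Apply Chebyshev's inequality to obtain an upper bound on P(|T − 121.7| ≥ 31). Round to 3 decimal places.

Chebyshev: P(|T − μ| ≥ t) ≤ Var(T)/t².
Bound = 392 / 961 = 0.4079.

0.408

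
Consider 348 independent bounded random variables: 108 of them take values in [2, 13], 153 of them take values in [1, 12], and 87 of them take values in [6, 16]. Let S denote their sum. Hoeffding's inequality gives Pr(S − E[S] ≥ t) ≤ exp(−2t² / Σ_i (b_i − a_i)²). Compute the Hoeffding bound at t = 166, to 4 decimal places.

Σ(b_i − a_i)² = 108·11² + 153·11² + 87·10² = 40281.
Exponent = 2·166² / 40281 = 1.36819.
Bound = exp(−1.36819) = 0.25457.

0.2546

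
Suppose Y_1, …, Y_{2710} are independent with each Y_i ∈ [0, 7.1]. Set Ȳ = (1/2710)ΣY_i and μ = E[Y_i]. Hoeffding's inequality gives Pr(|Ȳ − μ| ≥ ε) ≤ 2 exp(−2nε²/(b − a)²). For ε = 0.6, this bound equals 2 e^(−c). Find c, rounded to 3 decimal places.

38.707

c = 2nε²/(b − a)² = 2·2710·0.6² / 7.1² = 38.7066.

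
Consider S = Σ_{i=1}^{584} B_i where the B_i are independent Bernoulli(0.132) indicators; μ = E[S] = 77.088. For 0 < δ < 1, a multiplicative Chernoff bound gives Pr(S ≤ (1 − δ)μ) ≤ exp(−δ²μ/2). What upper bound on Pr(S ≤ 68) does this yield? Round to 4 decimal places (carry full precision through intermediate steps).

Write 68 = (1 − δ)μ, so δ = 1 − 68/77.088 = 0.1178912…
Then the exponent is δ²μ/2 = (μ − 68)²/(2μ) = 0.535698.
Bound = exp(−0.535698) = 0.58526.

0.5853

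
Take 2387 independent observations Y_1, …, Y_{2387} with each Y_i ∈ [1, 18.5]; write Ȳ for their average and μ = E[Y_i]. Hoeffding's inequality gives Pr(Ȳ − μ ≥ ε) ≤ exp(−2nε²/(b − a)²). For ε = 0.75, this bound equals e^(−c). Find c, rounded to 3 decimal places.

c = 2nε²/(b − a)² = 2·2387·0.75² / 17.5² = 8.7686.

8.769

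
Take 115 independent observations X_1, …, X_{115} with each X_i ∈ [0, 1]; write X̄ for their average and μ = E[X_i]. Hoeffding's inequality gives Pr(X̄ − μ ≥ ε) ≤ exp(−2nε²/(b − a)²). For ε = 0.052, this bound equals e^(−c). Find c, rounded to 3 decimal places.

0.622

c = 2nε²/(b − a)² = 2·115·0.052² / 1² = 0.6219.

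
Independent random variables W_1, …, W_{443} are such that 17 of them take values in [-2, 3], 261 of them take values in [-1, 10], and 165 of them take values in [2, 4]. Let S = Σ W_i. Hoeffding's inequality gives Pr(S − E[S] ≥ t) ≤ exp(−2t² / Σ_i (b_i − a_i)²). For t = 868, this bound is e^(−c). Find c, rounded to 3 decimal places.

46.129

Σ(b_i − a_i)² = 17·5² + 261·11² + 165·2² = 32666.
c = 2t² / 32666 = 2·868² / 32666 = 46.1289.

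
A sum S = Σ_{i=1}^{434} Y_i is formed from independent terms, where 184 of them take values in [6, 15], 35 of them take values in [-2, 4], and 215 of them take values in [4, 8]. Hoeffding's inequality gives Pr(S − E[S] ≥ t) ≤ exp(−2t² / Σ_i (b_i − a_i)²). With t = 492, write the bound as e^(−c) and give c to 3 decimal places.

24.695

Σ(b_i − a_i)² = 184·9² + 35·6² + 215·4² = 19604.
c = 2t² / 19604 = 2·492² / 19604 = 24.6954.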